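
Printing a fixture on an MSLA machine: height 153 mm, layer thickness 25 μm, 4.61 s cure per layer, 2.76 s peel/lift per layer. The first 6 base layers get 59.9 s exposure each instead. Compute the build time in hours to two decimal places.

Layer count = ceil(153 / 0.025) = 6120.
Base layers: 6 × (59.9 + 2.76) → 375.96 s.
Remaining layers: 6114 × (4.61 + 2.76) → 45060.18 s.
Sum: 375.96 + 45060.18 = 45436.14 s → 12.62 hours.

12.62 hours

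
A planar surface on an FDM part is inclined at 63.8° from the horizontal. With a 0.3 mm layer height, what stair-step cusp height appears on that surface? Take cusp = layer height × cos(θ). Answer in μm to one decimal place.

132.5 μm

Cusp = layer height × cos(63.8°) = 0.3 × 0.4415 = 0.13245 mm = 132.5 μm.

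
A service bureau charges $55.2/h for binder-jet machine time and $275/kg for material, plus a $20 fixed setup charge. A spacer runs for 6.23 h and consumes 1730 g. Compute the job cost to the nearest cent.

Time charge: 55.2 × 6.23 → $343.896.
Material charge: 275 × 1730/1000 → $475.75.
Adding setup: 343.896 + 475.75 + 20 → 839.646 ≈ $839.65.

$839.65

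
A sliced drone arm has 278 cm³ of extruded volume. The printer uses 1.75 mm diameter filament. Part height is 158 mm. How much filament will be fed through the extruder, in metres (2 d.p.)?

115.58 m

Filament cross-section = π × (1.75/2)² = 2.4053 mm².
L = 278000 mm³ / 2.4053 mm² = 115578.1 mm, i.e. 115.58 m.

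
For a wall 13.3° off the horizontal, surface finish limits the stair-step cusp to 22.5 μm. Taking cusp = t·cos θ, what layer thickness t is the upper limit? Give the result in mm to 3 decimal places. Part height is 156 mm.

0.023 mm

t = h_c / cos θ = 0.0225 / 0.9732 = 0.023 mm.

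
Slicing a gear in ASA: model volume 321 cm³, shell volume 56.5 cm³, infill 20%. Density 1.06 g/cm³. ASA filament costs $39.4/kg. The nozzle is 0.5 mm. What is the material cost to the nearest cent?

$4.57

Infill region = 321 − 56.5, so 264.5 cm³.
Deposited infill = 0.20 × 264.5, so 52.9 cm³.
Total extruded: 56.5 + 52.9 → 109.4 cm³.
Mass: 109.4 × 1.06 → 115.964 g.
At $39.4/kg: 115.964/1000 × 39.4 = $4.57.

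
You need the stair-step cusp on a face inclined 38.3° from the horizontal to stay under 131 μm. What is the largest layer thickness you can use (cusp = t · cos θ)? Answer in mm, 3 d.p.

0.167 mm

Layer height = cusp / cos(38.3°) = 0.131 / 0.7848 = 0.167 mm.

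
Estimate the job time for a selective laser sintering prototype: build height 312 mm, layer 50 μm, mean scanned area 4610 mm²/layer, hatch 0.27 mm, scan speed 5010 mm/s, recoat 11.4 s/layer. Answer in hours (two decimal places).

Layers = ⌈312/0.05⌉ = 6240.
Hatch length per layer = 4610 / 0.27 = 17074.1 mm.
Scan time per layer = 17074.1 / 5010 = 3.408 s.
Layer cycle = 3.408 + 11.4 = 14.808 s.
6240 layers × 14.808 s/layer = 92401.92 s, i.e. 25.67 hours.

25.67 hours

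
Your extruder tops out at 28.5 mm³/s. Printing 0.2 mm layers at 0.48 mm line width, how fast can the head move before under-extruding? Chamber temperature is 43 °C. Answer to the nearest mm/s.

297 mm/s

A: 0.2 × 0.48 → 0.096 mm².
Max speed = 28.5 / 0.096 = 296.88 ≈ 297 mm/s.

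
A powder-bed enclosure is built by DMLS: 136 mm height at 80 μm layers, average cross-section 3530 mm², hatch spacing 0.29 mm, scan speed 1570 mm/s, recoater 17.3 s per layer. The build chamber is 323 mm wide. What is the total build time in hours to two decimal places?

Layers = ⌈136/0.08⌉ = 1700.
Hatch length per layer: 3530 / 0.29 → 12172.4 mm.
Per-layer scan time = 12172.4 / 1570 = 7.7531 s.
Per-layer time: 7.7531 + 17.3 → 25.0531 s.
Build time = 1700 × 25.0531 = 42590.27 s = 11.83 hours.

11.83 hours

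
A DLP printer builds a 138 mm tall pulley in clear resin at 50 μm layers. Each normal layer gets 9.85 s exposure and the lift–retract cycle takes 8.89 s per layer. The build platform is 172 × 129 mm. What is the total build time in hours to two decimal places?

14.37 hours

Layers = ⌈138/0.05⌉ = 2760.
Each layer takes: 9.85 + 8.89 → 18.74 s.
Build time: 2760 × 18.74 s = 51722.4 s, i.e. 14.37 hours.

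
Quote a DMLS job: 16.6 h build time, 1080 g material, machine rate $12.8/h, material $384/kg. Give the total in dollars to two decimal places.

$627.20

Machine-time cost: 12.8 × 16.6 → $212.48.
Material charge: 384 × 1080/1000 → $414.72.
Total = 212.48 + 414.72 = $627.20.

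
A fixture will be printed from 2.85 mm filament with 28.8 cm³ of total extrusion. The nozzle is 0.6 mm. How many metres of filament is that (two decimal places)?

4.51 m

Cross-section of 2.85 mm filament: π·(2.85/2)² = 6.3794 mm².
Length = 28.8 cm³ / 6.3794 mm² = 28800 / 6.3794 = 4514.53 mm = 4.51 m.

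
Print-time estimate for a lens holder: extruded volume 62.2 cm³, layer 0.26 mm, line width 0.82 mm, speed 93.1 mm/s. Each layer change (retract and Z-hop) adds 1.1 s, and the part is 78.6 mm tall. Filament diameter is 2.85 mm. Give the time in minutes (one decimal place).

57.8 minutes

Line area = 0.26 × 0.82 = 0.2132 mm².
Total extruded path = 62200/0.2132 = 291744.8 mm.
Extrusion time = 291744.8 / 93.1 = 3133.7 s.
Number of layers: 78.6 / 0.26 → 303 (rounded up).
Z-hop total = 303 × 1.1, so 333.3 s.
Total = 3133.7 + 333.3 = 3467 s = 57.8 minutes.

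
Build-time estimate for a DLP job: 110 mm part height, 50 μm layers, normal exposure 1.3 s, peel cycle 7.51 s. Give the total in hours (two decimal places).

Number of layers: 110 / 0.05 → 2200 (rounded up).
Each layer takes = 1.3 + 7.51 = 8.81 s.
Build time: 2200 × 8.81 s = 19382 s, i.e. 5.38 hours.

5.38 hours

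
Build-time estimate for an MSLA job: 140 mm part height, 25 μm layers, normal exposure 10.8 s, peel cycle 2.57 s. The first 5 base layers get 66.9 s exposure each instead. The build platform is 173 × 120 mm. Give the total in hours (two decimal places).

20.88 hours

Number of layers: 140 / 0.025 → 5600 (rounded up).
Burn-in layers = 5 × (66.9 + 2.57) = 347.35 s.
Normal layers = 5595 × (10.8 + 2.57) = 74805.15 s.
Sum: 347.35 + 74805.15 = 75152.5 s → 20.88 hours.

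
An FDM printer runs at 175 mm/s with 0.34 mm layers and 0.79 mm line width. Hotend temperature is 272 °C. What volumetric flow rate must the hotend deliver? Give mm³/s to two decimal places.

47.01

Extrusion cross-section = 0.34 × 0.79, so 0.2686 mm².
Volumetric flow = 175 × 0.2686 = 47.01 mm³/s.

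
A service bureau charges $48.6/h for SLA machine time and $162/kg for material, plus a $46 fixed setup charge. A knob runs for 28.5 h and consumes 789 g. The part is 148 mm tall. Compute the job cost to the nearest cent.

Time charge: 48.6 × 28.5 → $1385.10.
Material charge: 162 × 789/1000 → $127.818.
Adding setup: 1385.10 + 127.818 + 46 → 1558.918 ≈ $1558.92.

$1558.92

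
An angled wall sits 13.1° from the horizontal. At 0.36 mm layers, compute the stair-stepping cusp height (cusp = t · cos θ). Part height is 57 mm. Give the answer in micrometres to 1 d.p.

350.6 μm

cos(13.1°) = 0.9740, so cusp = 0.36 × 0.9740 = 0.35064 mm → 350.6 μm.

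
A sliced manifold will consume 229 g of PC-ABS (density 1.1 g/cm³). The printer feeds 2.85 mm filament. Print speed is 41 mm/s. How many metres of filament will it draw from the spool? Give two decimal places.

32.63 m

Volume = 229 g / 1.1 g·cm⁻³ = 208.1818 cm³ = 208181.8 mm³.
Filament cross-section = π × (2.85/2)² = 6.3794 mm².
Length = 208181.8 / 6.3794 = 32633.45 mm = 32.63 m.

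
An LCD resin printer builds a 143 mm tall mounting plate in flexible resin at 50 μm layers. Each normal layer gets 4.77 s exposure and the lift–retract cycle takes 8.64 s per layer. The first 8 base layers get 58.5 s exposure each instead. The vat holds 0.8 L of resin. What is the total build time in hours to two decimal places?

Layer count = ceil(143 / 0.05) = 2860.
Burn-in layers = 8 × (58.5 + 8.64) = 537.12 s.
Remaining layers = 2852 × (4.77 + 8.64), so 38245.32 s.
Total = 537.12 + 38245.32 = 38782.44 s = 10.77 hours.

10.77 hours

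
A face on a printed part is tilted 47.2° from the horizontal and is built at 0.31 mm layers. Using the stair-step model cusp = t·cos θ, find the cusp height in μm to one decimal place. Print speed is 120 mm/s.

210.6 μm

Cusp = layer height × cos(47.2°) = 0.31 × 0.6794 = 0.210614 mm = 210.6 μm.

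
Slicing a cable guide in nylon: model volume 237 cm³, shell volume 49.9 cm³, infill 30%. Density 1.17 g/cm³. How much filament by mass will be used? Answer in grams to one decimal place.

Infill region: 237 − 49.9 → 187.1 cm³.
Infill deposited = 0.30 × 187.1 = 56.13 cm³.
Total extruded = 49.9 + 56.13, so 106.03 cm³.
Mass = 106.03 × 1.17 = 124.0551 g.

124.1 g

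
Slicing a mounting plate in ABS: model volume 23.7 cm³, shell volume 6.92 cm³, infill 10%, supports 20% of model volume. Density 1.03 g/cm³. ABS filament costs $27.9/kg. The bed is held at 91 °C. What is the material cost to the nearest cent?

$0.38

Volume inside the shell = 23.7 − 6.92 = 16.78 cm³.
Infill volume = 0.10 × 16.78 = 1.678 cm³.
Support = 0.20 × 23.7, so 4.74 cm³.
Deposited volume = 6.92 + 1.678 + 4.74 = 13.338 cm³.
Mass: 13.338 × 1.03 → 13.73814 g.
At $27.9/kg: 13.73814/1000 × 27.9 = $0.38.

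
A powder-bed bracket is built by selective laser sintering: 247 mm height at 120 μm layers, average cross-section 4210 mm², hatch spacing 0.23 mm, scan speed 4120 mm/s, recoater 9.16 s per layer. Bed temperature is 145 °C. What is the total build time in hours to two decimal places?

7.78 hours

Number of layers: 247 / 0.12 → 2059 (rounded up).
Hatch length per layer = 4210 / 0.23 = 18304.3 mm.
Scan time per layer: 18304.3 / 4120 → 4.4428 s.
Layer cycle: 4.4428 + 9.16 → 13.6028 s.
2059 layers × 13.6028 s/layer = 28008.1652 s, i.e. 7.78 hours.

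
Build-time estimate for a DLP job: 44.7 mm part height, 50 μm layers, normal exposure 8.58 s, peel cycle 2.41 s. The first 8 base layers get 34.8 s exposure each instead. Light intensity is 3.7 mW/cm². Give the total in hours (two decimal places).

2.79 hours

Layer count = ceil(44.7 / 0.05) = 894.
Bottom layers = 8 × (34.8 + 2.41) = 297.68 s.
Normal layers: 886 × (8.58 + 2.41) → 9737.14 s.
Sum: 297.68 + 9737.14 = 10034.82 s → 2.79 hours.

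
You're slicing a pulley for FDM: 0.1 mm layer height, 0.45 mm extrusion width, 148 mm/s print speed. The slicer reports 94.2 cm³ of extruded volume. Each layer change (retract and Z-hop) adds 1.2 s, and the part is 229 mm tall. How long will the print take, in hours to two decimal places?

4.69 hours

Line area = 0.1 × 0.45, so 0.045 mm².
Total extruded path = 94200/0.045 = 2093333.3 mm.
Time extruding = 2093333.3 / 148 = 14144.1 s.
Layer count = ceil(229 / 0.1) = 2290.
Non-print overhead = 2290 × 1.2, so 2748 s.
Total = 14144.1 + 2748 = 16892.1 s = 4.69 hours.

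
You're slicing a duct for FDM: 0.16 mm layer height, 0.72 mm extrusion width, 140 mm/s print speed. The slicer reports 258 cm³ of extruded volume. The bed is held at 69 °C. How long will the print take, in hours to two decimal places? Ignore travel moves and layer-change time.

Extrusion cross-section = 0.16 × 0.72, so 0.1152 mm².
Path length: 258000 mm³ / 0.1152 mm² → 2239583.3 mm.
Time extruding: 2239583.3 / 140 → 15997 s.
That's 15997 s → 4.44 hours.

4.44 hours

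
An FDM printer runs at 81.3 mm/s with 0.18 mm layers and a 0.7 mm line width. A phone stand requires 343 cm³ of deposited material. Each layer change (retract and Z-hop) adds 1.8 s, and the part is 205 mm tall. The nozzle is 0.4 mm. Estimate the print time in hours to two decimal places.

9.87 hours

Extrusion cross-section = 0.18 × 0.7 = 0.126 mm².
Toolpath length = 343 cm³ / 0.126 mm² = 343000 / 0.126 = 2722222.2 mm.
Extrusion time: 2722222.2 / 81.3 → 33483.7 s.
Number of layers: 205 / 0.18 → 1139 (rounded up).
Layer-change overhead = 1139 × 1.8, so 2050.2 s.
Altogether 33483.7 + 2050.2 = 35533.9 s, i.e. 9.87 hours.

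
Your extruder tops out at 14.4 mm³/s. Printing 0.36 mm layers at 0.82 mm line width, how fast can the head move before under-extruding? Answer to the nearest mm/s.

49 mm/s

Bead cross-section: 0.36 × 0.82 → 0.2952 mm².
Max speed = 14.4 / 0.2952 = 48.78 ≈ 49 mm/s.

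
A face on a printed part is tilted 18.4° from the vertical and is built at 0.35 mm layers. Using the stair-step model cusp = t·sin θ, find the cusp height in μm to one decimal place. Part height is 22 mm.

110.5 μm

sin(18.4°) = 0.3156, so cusp = 0.35 × 0.3156 = 0.11046 mm → 110.5 μm.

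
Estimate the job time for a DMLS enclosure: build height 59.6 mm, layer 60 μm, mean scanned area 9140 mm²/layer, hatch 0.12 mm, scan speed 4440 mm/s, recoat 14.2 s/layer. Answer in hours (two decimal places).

8.66 hours

Number of layers: 59.6 / 0.06 → 994 (rounded up).
Hatch length per layer = 9140 / 0.12, so 76166.7 mm.
Per-layer scan time = 76166.7 / 4440, so 17.1547 s.
Layer cycle = 17.1547 + 14.2 = 31.3547 s.
Build time = 994 × 31.3547 = 31166.5718 s = 8.66 hours.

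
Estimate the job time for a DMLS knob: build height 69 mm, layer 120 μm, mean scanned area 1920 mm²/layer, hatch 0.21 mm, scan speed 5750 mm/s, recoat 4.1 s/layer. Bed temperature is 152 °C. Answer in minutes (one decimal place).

54.5 minutes

Layer count = ceil(69 / 0.12) = 575.
Scan path per layer: 1920 / 0.21 → 9142.9 mm.
Laser time per layer: 9142.9 / 5750 → 1.5901 s.
Layer cycle = 1.5901 + 4.1 = 5.6901 s.
Total: 575 × 5.6901 s = 3271.8075 s → 54.5 minutes.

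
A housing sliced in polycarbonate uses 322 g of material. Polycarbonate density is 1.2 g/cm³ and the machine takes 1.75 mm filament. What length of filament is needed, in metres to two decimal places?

111.56 m

Extruded volume: 322/1.2 = 268.3333 cm³ (268333.3 mm³).
Cross-section of 1.75 mm filament: π·(1.75/2)² = 2.4053 mm².
Length = 268333.3 / 2.4053 = 111559.18 mm = 111.56 m.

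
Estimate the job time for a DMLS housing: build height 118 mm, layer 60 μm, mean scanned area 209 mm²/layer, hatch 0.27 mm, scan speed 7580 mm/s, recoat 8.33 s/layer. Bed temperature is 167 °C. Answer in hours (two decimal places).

4.61 hours

Layer count = ceil(118 / 0.06) = 1967.
Per-layer scan distance: 209 / 0.27 → 774.1 mm.
Laser time per layer = 774.1 / 7580 = 0.1021 s.
Per-layer time = 0.1021 + 8.33 = 8.4321 s.
Build time = 1967 × 8.4321 = 16585.9407 s = 4.61 hours.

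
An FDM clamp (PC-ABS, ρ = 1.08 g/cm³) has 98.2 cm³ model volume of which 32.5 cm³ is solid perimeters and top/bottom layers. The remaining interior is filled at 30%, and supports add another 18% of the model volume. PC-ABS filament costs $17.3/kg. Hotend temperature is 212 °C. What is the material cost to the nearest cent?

$1.31

Infill region: 98.2 − 32.5 → 65.7 cm³.
Deposited infill = 0.30 × 65.7 = 19.71 cm³.
Support = 0.18 × 98.2 = 17.676 cm³.
Deposited volume: 32.5 + 19.71 + 17.676 → 69.886 cm³.
Mass = 69.886 × 1.08, so 75.47688 g.
Cost = 75.47688 g / 1000 × $17.3/kg = $1.31.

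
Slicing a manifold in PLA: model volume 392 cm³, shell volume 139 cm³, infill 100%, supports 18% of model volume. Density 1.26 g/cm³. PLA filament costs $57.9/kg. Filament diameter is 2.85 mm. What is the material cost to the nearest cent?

$33.75

Volume inside the shell = 392 − 139 = 253 cm³.
Infill deposited: 1.00 × 253 → 253 cm³.
Support = 0.18 × 392, so 70.56 cm³.
Total printed volume = 139 + 253 + 70.56, so 462.56 cm³.
Mass = 462.56 × 1.26 = 582.8256 g.
Cost = 582.8256 g / 1000 × $57.9/kg = $33.75.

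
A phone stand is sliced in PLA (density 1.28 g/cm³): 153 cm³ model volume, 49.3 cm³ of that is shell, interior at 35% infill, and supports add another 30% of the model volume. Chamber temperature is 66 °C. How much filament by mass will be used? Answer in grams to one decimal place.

168.3 g

Infill region: 153 − 49.3 → 103.7 cm³.
Deposited infill = 0.35 × 103.7 = 36.295 cm³.
Support: 0.30 × 153 → 45.9 cm³.
Deposited volume: 49.3 + 36.295 + 45.9 → 131.495 cm³.
Mass = 131.495 × 1.28 = 168.3136 g.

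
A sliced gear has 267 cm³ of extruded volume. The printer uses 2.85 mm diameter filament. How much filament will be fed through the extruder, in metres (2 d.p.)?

41.85 m

Cross-section of 2.85 mm filament: π·(2.85/2)² = 6.3794 mm².
L = 267000 mm³ / 6.3794 mm² = 41853.47 mm, i.e. 41.85 m.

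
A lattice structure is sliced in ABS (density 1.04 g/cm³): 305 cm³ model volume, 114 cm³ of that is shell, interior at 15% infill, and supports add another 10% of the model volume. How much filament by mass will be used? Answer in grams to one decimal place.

Interior volume: 305 − 114 → 191 cm³.
Deposited infill = 0.15 × 191, so 28.65 cm³.
Support: 0.10 × 305 → 30.5 cm³.
Total printed volume: 114 + 28.65 + 30.5 → 173.15 cm³.
Mass = 173.15 × 1.04 = 180.076 g.

180.1 g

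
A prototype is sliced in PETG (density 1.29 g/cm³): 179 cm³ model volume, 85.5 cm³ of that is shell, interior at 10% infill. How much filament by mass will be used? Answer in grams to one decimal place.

Volume inside the shell: 179 − 85.5 → 93.5 cm³.
Infill deposited = 0.10 × 93.5 = 9.35 cm³.
Deposited volume = 85.5 + 9.35 = 94.85 cm³.
Mass: 94.85 × 1.29 → 122.3565 g.

122.4 g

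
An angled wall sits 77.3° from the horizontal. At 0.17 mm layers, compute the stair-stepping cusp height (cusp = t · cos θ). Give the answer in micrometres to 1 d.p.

h_c = t·cos θ = 0.17 × 0.2198 = 0.037366 mm (37.4 μm).

37.4 μm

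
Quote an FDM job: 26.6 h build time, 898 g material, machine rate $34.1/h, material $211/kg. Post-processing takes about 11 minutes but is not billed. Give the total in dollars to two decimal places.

Time charge = 34.1 × 26.6, so $907.06.
Material charge: 211 × 898/1000 → $189.478.
Total = 907.06 + 189.478 = 1096.538 ≈ $1096.54.

$1096.54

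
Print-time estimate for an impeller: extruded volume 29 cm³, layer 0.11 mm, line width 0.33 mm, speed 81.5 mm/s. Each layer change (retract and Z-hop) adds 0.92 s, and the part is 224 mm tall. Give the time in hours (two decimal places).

3.24 hours

Extrusion cross-section = 0.11 × 0.33 = 0.0363 mm².
Toolpath length = 29 cm³ / 0.0363 mm² = 29000 / 0.0363 = 798898.1 mm.
Time extruding = 798898.1 / 81.5 = 9802.4 s.
Number of layers: 224 / 0.11 → 2037 (rounded up).
Non-print overhead: 2037 × 0.92 → 1874.04 s.
Total = 9802.4 + 1874.04 = 11676.44 s = 3.24 hours.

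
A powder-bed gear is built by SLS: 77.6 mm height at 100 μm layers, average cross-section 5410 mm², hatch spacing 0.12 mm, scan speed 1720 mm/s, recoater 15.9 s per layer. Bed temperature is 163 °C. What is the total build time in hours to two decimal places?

9.08 hours

Layers = ⌈77.6/0.1⌉ = 776.
Per-layer scan distance = 5410 / 0.12, so 45083.3 mm.
Per-layer scan time = 45083.3 / 1720, so 26.2112 s.
Time per layer = 26.2112 + 15.9 = 42.1112 s.
Total: 776 × 42.1112 s = 32678.2912 s → 9.08 hours.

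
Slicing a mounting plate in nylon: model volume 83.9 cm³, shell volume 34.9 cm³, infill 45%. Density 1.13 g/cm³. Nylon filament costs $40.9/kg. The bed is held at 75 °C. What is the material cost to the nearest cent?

Interior volume: 83.9 − 34.9 → 49 cm³.
Infill deposited: 0.45 × 49 → 22.05 cm³.
Total printed volume = 34.9 + 22.05, so 56.95 cm³.
Mass: 56.95 × 1.13 → 64.3535 g.
Cost = 64.3535 g / 1000 × $40.9/kg = $2.63.

$2.63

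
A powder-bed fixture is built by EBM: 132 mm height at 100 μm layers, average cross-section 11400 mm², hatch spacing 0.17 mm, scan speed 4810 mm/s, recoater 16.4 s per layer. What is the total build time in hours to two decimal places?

Number of layers: 132 / 0.1 → 1320 (rounded up).
Scan path per layer = 11400 / 0.17, so 67058.8 mm.
Beam time per layer = 67058.8 / 4810 = 13.9415 s.
Time per layer = 13.9415 + 16.4 = 30.3415 s.
1320 layers × 30.3415 s/layer = 40050.78 s, i.e. 11.13 hours.

11.13 hours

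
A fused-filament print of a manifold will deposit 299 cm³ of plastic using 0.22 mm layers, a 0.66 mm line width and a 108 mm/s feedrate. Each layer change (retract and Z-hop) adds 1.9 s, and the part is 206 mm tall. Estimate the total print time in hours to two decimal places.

5.79 hours

Extrusion cross-section = 0.22 × 0.66, so 0.1452 mm².
Total extruded path = 299000/0.1452 = 2059228.7 mm.
Print-move time: 2059228.7 / 108 → 19066.9 s.
Layer count = ceil(206 / 0.22) = 937.
Non-print overhead: 937 × 1.9 → 1780.3 s.
Altogether 19066.9 + 1780.3 = 20847.2 s, i.e. 5.79 hours.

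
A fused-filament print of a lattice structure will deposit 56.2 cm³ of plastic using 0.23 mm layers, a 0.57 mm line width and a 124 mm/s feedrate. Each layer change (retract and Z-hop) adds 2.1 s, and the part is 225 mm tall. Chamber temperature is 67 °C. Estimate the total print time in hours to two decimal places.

1.53 hours

Extrusion cross-section = 0.23 × 0.57, so 0.1311 mm².
Total extruded path = 56200/0.1311 = 428680.4 mm.
Extrusion time = 428680.4 / 124 = 3457.1 s.
Layers = ⌈225/0.23⌉ = 979.
Non-print overhead = 979 × 2.1, so 2055.9 s.
Altogether 3457.1 + 2055.9 = 5513 s, i.e. 1.53 hours.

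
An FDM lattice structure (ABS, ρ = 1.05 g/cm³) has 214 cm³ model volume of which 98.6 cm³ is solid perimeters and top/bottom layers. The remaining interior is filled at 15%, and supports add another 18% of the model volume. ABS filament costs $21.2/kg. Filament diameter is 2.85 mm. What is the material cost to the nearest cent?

Infill region = 214 − 98.6, so 115.4 cm³.
Infill volume = 0.15 × 115.4, so 17.31 cm³.
Support: 0.18 × 214 → 38.52 cm³.
Deposited volume = 98.6 + 17.31 + 38.52 = 154.43 cm³.
Mass: 154.43 × 1.05 → 162.1515 g.
At $21.2/kg: 162.1515/1000 × 21.2 = $3.44.

$3.44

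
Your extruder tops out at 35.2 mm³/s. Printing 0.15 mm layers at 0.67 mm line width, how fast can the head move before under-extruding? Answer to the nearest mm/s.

350 mm/s

A = 0.15 × 0.67, so 0.1005 mm².
Max speed = 35.2 / 0.1005 = 350.25 ≈ 350 mm/s.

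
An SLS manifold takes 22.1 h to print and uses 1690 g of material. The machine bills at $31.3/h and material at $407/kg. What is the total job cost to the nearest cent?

$1379.56

Time charge: 31.3 × 22.1 → $691.73.
Material cost = 407 × 1690/1000 = $687.83.
Total = 691.73 + 687.83 = $1379.56.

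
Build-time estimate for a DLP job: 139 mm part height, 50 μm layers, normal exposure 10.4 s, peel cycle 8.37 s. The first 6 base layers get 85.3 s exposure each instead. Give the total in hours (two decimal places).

14.62 hours

Layer count = ceil(139 / 0.05) = 2780.
Base layers = 6 × (85.3 + 8.37), so 562.02 s.
Regular layers: 2774 × (10.4 + 8.37) → 52067.98 s.
Sum: 562.02 + 52067.98 = 52630 s → 14.62 hours.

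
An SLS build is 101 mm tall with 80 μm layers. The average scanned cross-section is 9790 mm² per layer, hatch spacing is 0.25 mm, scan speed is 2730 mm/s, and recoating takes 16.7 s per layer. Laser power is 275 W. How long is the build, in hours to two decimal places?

10.89 hours

Layers = ⌈101/0.08⌉ = 1263.
Per-layer scan distance: 9790 / 0.25 → 39160 mm.
Laser time per layer: 39160 / 2730 → 14.3443 s.
Layer cycle = 14.3443 + 16.7 = 31.0443 s.
1263 layers × 31.0443 s/layer = 39208.9509 s, i.e. 10.89 hours.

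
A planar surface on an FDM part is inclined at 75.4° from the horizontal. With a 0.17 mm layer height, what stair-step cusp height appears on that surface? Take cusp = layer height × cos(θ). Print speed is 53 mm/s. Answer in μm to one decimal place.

cos(75.4°) = 0.2521, so cusp = 0.17 × 0.2521 = 0.042857 mm → 42.9 μm.

42.9 μm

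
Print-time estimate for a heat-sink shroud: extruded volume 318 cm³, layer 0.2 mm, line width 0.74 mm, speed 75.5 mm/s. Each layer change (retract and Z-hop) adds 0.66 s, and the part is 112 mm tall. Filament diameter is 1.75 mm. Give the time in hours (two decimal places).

8.01 hours

Extrusion cross-section = 0.2 × 0.74 = 0.148 mm².
Toolpath length = 318 cm³ / 0.148 mm² = 318000 / 0.148 = 2148648.6 mm.
Extrusion time: 2148648.6 / 75.5 → 28458.9 s.
Number of layers: 112 / 0.2 → 560 (rounded up).
Z-hop total = 560 × 0.66, so 369.6 s.
Total = 28458.9 + 369.6 = 28828.5 s = 8.01 hours.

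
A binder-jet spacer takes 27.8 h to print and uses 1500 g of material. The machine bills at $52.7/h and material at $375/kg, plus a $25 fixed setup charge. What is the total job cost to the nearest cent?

$2052.56

Time charge: 52.7 × 27.8 → $1465.06.
Material cost = 375 × 1500/1000 = $562.50.
Adding setup: 1465.06 + 562.50 + 25 → $2052.56.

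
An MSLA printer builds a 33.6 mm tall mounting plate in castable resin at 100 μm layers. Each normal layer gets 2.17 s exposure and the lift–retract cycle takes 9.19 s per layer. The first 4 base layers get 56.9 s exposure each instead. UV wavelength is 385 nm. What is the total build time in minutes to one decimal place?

67.3 minutes

Layer count = ceil(33.6 / 0.1) = 336.
Bottom layers: 4 × (56.9 + 9.19) → 264.36 s.
Remaining layers = 332 × (2.17 + 9.19), so 3771.52 s.
Sum: 264.36 + 3771.52 = 4035.88 s → 67.3 minutes.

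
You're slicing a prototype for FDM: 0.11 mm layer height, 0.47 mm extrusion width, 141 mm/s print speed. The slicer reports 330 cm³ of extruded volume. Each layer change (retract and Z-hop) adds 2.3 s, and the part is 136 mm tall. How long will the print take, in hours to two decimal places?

13.37 hours

Extrusion cross-section = 0.11 × 0.47 = 0.0517 mm².
Path length: 330000 mm³ / 0.0517 mm² → 6382978.7 mm.
Time extruding = 6382978.7 / 141 = 45269.4 s.
Layer count = ceil(136 / 0.11) = 1237.
Non-print overhead = 1237 × 2.3 = 2845.1 s.
Altogether 45269.4 + 2845.1 = 48114.5 s, i.e. 13.37 hours.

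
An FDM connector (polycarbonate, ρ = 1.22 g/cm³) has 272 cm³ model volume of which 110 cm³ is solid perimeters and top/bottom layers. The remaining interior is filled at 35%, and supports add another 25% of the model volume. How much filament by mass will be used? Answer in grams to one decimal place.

Interior volume = 272 − 110, so 162 cm³.
Deposited infill = 0.35 × 162, so 56.7 cm³.
Support = 0.25 × 272, so 68 cm³.
Total printed volume: 110 + 56.7 + 68 → 234.7 cm³.
Mass = 234.7 × 1.22, so 286.334 g.

286.3 g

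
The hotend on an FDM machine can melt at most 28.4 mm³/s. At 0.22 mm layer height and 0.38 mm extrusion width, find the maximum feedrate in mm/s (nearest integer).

Bead cross-section = 0.22 × 0.38 = 0.0836 mm².
Max speed = 28.4 / 0.0836 = 339.71 ≈ 340 mm/s.

340 mm/s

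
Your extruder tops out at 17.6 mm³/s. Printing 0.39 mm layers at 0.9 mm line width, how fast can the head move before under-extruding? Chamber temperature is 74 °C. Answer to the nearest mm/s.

A = 0.39 × 0.9, so 0.351 mm².
v_max = Q/A = 17.6/0.351 = 50.14 mm/s → 50 mm/s.

50 mm/s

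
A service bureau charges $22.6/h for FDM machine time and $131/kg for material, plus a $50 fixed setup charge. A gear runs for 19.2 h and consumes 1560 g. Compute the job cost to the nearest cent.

$688.28

Time charge = 22.6 × 19.2 = $433.92.
Feedstock cost: 131 × 1560/1000 → $204.36.
Total = 433.92 + 204.36 + 50 = $688.28.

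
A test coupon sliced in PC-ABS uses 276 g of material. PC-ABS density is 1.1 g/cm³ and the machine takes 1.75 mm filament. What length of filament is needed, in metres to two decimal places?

104.32 m

Volume = 276 g / 1.1 g·cm⁻³ = 250.9091 cm³ = 250909.1 mm³.
Filament cross-section = π × (1.75/2)² = 2.4053 mm².
Length = 250909.1 / 2.4053 = 104315.1 mm = 104.32 m.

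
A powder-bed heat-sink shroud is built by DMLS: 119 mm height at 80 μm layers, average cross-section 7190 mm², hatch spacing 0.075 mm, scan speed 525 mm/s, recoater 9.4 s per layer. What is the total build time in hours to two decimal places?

79.36 hours

Number of layers: 119 / 0.08 → 1488 (rounded up).
Hatch length per layer = 7190 / 0.075 = 95866.7 mm.
Laser time per layer = 95866.7 / 525 = 182.6032 s.
Layer cycle: 182.6032 + 9.4 → 192.0032 s.
Build time = 1488 × 192.0032 = 285700.7616 s = 79.36 hours.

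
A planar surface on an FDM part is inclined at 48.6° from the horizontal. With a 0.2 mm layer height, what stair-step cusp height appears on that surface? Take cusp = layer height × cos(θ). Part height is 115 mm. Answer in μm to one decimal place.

132.3 μm

cos(48.6°) = 0.6613, so cusp = 0.2 × 0.6613 = 0.13226 mm → 132.3 μm.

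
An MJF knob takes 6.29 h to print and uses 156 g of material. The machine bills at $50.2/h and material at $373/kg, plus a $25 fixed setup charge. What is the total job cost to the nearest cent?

Time charge = 50.2 × 6.29, so $315.758.
Feedstock cost: 373 × 156/1000 → $58.188.
Total = 315.758 + 58.188 + 25 = 398.946 ≈ $398.95.

$398.95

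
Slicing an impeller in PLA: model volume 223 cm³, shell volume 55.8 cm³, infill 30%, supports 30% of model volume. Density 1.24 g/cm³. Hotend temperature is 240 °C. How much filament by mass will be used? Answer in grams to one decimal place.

Infill region = 223 − 55.8, so 167.2 cm³.
Deposited infill = 0.30 × 167.2 = 50.16 cm³.
Support: 0.30 × 223 → 66.9 cm³.
Total printed volume = 55.8 + 50.16 + 66.9 = 172.86 cm³.
Mass = 172.86 × 1.24, so 214.3464 g.

214.3 g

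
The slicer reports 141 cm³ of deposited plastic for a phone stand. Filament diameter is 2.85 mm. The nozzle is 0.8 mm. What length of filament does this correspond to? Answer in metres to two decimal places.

Filament cross-section = π × (2.85/2)² = 6.3794 mm².
Length = 141 cm³ / 6.3794 mm² = 141000 / 6.3794 = 22102.39 mm = 22.10 m.

22.10 m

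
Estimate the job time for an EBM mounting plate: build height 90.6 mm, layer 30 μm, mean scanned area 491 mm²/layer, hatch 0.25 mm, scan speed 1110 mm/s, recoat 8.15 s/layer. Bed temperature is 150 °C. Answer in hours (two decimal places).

Layers = ⌈90.6/0.03⌉ = 3020.
Scan path per layer: 491 / 0.25 → 1964 mm.
Scan time per layer = 1964 / 1110, so 1.7694 s.
Layer cycle = 1.7694 + 8.15, so 9.9194 s.
3020 layers × 9.9194 s/layer = 29956.588 s, i.e. 8.32 hours.

8.32 hours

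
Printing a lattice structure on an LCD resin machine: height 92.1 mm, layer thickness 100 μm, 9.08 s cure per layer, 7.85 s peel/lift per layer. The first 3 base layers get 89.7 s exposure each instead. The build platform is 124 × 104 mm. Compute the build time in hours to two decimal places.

4.40 hours

Number of layers: 92.1 / 0.1 → 921 (rounded up).
Base layers = 3 × (89.7 + 7.85) = 292.65 s.
Normal layers = 918 × (9.08 + 7.85) = 15541.74 s.
Sum: 292.65 + 15541.74 = 15834.39 s → 4.40 hours.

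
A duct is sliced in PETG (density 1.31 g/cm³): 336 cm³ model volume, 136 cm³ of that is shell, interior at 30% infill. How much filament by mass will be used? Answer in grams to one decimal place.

Interior volume = 336 − 136 = 200 cm³.
Infill deposited = 0.30 × 200, so 60 cm³.
Total printed volume = 136 + 60 = 196 cm³.
Mass = 196 × 1.31 = 256.76 g.

256.8 g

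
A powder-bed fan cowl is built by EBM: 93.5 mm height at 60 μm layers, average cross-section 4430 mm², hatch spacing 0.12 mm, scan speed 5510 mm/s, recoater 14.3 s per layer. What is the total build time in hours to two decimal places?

9.09 hours

Layer count = ceil(93.5 / 0.06) = 1559.
Hatch length per layer = 4430 / 0.12 = 36916.7 mm.
Beam time per layer = 36916.7 / 5510 = 6.6999 s.
Time per layer: 6.6999 + 14.3 → 20.9999 s.
1559 layers × 20.9999 s/layer = 32738.8441 s, i.e. 9.09 hours.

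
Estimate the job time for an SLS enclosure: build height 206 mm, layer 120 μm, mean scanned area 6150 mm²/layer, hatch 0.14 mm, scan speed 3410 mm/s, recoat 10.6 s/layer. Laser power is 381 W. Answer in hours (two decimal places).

Number of layers: 206 / 0.12 → 1717 (rounded up).
Scan path per layer = 6150 / 0.14, so 43928.6 mm.
Laser time per layer = 43928.6 / 3410, so 12.8823 s.
Layer cycle = 12.8823 + 10.6, so 23.4823 s.
1717 layers × 23.4823 s/layer = 40319.1091 s, i.e. 11.20 hours.

11.20 hours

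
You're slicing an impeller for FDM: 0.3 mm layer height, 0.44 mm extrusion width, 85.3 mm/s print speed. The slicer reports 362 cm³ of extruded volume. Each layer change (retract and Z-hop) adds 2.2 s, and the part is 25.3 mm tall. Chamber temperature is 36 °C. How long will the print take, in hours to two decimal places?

Line area: 0.3 × 0.44 → 0.132 mm².
Path length: 362000 mm³ / 0.132 mm² → 2742424.2 mm.
Time extruding: 2742424.2 / 85.3 → 32150.3 s.
Layer count = ceil(25.3 / 0.3) = 85.
Layer-change overhead = 85 × 2.2, so 187 s.
Altogether 32150.3 + 187 = 32337.3 s, i.e. 8.98 hours.

8.98 hours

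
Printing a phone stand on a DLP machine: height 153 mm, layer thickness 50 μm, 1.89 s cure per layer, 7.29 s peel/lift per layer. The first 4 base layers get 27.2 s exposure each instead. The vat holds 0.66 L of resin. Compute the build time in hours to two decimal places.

Layers = ⌈153/0.05⌉ = 3060.
Base layers: 4 × (27.2 + 7.29) → 137.96 s.
Normal layers = 3056 × (1.89 + 7.29) = 28054.08 s.
Sum: 137.96 + 28054.08 = 28192.04 s → 7.83 hours.

7.83 hours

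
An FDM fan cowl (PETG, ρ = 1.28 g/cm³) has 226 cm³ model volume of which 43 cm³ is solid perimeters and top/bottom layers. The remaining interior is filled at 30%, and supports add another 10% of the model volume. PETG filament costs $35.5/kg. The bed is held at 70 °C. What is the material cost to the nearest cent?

$5.48

Infill region = 226 − 43 = 183 cm³.
Infill deposited = 0.30 × 183, so 54.9 cm³.
Support = 0.10 × 226, so 22.6 cm³.
Deposited volume = 43 + 54.9 + 22.6, so 120.5 cm³.
Mass = 120.5 × 1.28, so 154.24 g.
At $35.5/kg: 154.24/1000 × 35.5 = $5.48.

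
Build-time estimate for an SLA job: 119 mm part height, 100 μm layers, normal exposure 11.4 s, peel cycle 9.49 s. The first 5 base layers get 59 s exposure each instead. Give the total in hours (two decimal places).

Layer count = ceil(119 / 0.1) = 1190.
Bottom layers: 5 × (59 + 9.49) → 342.45 s.
Remaining layers = 1185 × (11.4 + 9.49) = 24754.65 s.
Sum: 342.45 + 24754.65 = 25097.1 s → 6.97 hours.

6.97 hours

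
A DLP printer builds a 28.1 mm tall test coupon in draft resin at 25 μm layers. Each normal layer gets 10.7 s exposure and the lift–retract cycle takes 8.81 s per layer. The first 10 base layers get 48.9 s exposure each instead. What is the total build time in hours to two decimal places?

Layers = ⌈28.1/0.025⌉ = 1124.
Base layers = 10 × (48.9 + 8.81), so 577.1 s.
Regular layers = 1114 × (10.7 + 8.81) = 21734.14 s.
Sum: 577.1 + 21734.14 = 22311.24 s → 6.20 hours.

6.20 hours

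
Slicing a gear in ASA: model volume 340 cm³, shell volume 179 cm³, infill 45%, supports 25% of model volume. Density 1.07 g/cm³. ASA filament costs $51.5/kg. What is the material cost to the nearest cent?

$18.54

Volume inside the shell = 340 − 179, so 161 cm³.
Infill volume = 0.45 × 161 = 72.45 cm³.
Support: 0.25 × 340 → 85 cm³.
Deposited volume = 179 + 72.45 + 85, so 336.45 cm³.
Mass = 336.45 × 1.07, so 360.0015 g.
At $51.5/kg: 360.0015/1000 × 51.5 = $18.54.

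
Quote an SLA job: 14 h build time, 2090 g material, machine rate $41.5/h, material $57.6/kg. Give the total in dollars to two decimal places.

Machine cost: 41.5 × 14 → $581.00.
Material cost: 57.6 × 2090/1000 → $120.384.
Job cost: 581.00 + 120.384 = 701.384 ≈ $701.38.

$701.38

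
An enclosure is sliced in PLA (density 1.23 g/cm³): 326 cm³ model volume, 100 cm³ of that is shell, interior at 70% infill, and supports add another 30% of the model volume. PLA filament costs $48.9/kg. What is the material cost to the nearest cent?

$21.41

Volume inside the shell = 326 − 100, so 226 cm³.
Infill volume: 0.70 × 226 → 158.2 cm³.
Support = 0.30 × 326 = 97.8 cm³.
Deposited volume: 100 + 158.2 + 97.8 → 356 cm³.
Mass: 356 × 1.23 → 437.88 g.
Cost = 437.88 g / 1000 × $48.9/kg = $21.41.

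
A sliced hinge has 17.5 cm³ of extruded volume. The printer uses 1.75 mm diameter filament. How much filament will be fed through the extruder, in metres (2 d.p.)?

Filament cross-section = π × (1.75/2)² = 2.4053 mm².
L = 17500 mm³ / 2.4053 mm² = 7275.6 mm, i.e. 7.28 m.

7.28 m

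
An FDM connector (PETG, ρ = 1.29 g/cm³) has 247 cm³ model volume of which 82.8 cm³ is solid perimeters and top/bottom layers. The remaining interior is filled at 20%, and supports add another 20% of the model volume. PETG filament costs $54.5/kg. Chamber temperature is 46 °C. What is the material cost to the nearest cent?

Infill region = 247 − 82.8 = 164.2 cm³.
Deposited infill = 0.20 × 164.2, so 32.84 cm³.
Support = 0.20 × 247 = 49.4 cm³.
Total printed volume = 82.8 + 32.84 + 49.4 = 165.04 cm³.
Mass = 165.04 × 1.29, so 212.9016 g.
At $54.5/kg: 212.9016/1000 × 54.5 = $11.60.

$11.60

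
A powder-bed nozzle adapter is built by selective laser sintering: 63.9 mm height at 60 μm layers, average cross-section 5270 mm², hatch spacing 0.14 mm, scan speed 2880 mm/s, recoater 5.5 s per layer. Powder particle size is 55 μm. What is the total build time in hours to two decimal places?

Number of layers: 63.9 / 0.06 → 1065 (rounded up).
Hatch length per layer = 5270 / 0.14, so 37642.9 mm.
Per-layer scan time = 37642.9 / 2880 = 13.0705 s.
Per-layer time = 13.0705 + 5.5, so 18.5705 s.
Total: 1065 × 18.5705 s = 19777.5825 s → 5.49 hours.

5.49 hours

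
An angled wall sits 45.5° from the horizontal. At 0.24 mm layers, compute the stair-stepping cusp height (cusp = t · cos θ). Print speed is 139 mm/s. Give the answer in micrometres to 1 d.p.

cos(45.5°) = 0.7009, so cusp = 0.24 × 0.7009 = 0.168216 mm → 168.2 μm.

168.2 μm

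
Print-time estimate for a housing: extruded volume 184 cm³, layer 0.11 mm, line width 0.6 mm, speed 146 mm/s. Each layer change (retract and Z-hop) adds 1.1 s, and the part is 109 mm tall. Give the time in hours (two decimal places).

Line area: 0.11 × 0.6 → 0.066 mm².
Total extruded path = 184000/0.066 = 2787878.8 mm.
Extrusion time = 2787878.8 / 146, so 19095.1 s.
Layers = ⌈109/0.11⌉ = 991.
Z-hop total = 991 × 1.1, so 1090.1 s.
Altogether 19095.1 + 1090.1 = 20185.2 s, i.e. 5.61 hours.

5.61 hours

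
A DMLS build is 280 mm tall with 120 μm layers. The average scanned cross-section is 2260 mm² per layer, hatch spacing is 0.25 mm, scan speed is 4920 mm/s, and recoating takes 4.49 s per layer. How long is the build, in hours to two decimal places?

4.10 hours

Layers = ⌈280/0.12⌉ = 2334.
Hatch length per layer = 2260 / 0.25 = 9040 mm.
Laser time per layer = 9040 / 4920, so 1.8374 s.
Time per layer: 1.8374 + 4.49 → 6.3274 s.
Total: 2334 × 6.3274 s = 14768.1516 s → 4.10 hours.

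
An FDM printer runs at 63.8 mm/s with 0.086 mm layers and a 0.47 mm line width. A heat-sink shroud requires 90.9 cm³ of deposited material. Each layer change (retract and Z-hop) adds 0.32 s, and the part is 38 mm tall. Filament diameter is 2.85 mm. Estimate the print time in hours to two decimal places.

Line area = 0.086 × 0.47 = 0.04042 mm².
Toolpath length = 90.9 cm³ / 0.04042 mm² = 90900 / 0.04042 = 2248886.7 mm.
Print-move time: 2248886.7 / 63.8 → 35249 s.
Layer count = ceil(38 / 0.086) = 442.
Layer-change overhead: 442 × 0.32 → 141.44 s.
Total = 35249 + 141.44 = 35390.44 s = 9.83 hours.

9.83 hours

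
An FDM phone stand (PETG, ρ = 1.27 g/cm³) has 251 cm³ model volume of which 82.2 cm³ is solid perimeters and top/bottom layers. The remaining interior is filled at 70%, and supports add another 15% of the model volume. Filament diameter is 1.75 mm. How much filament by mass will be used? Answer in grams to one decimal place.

Infill region = 251 − 82.2, so 168.8 cm³.
Infill volume = 0.70 × 168.8 = 118.16 cm³.
Support: 0.15 × 251 → 37.65 cm³.
Total extruded = 82.2 + 118.16 + 37.65, so 238.01 cm³.
Mass = 238.01 × 1.27 = 302.2727 g.

302.3 g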